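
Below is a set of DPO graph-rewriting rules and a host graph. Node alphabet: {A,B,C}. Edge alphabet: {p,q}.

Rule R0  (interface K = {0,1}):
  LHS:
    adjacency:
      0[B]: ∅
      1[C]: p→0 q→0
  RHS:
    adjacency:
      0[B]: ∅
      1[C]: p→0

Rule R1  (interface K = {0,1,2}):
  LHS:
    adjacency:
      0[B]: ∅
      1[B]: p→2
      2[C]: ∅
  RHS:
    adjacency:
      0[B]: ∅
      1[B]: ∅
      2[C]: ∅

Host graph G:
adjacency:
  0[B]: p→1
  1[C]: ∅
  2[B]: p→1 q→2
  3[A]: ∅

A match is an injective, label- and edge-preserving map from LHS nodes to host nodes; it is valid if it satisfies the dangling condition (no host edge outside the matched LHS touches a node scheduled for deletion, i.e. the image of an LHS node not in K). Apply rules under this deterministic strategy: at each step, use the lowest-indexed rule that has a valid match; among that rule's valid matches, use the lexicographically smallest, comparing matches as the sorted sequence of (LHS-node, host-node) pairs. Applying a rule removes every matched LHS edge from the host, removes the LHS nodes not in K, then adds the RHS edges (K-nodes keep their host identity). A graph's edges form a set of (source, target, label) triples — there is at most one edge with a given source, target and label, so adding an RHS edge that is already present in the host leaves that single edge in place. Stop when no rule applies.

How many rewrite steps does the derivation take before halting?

start.  V:4 E:3  edges: 0-p->1 2-p->1 2-q->2
1. fire R1 via {0↦0, 1↦2, 2↦1}  →  V:4 E:2  edges: 0-p->1 2-q->2
2. fire R1 via {0↦2, 1↦0, 2↦1}  →  V:4 E:1  edges: 2-q->2
halt: no rule applies after step 2

Answer: 2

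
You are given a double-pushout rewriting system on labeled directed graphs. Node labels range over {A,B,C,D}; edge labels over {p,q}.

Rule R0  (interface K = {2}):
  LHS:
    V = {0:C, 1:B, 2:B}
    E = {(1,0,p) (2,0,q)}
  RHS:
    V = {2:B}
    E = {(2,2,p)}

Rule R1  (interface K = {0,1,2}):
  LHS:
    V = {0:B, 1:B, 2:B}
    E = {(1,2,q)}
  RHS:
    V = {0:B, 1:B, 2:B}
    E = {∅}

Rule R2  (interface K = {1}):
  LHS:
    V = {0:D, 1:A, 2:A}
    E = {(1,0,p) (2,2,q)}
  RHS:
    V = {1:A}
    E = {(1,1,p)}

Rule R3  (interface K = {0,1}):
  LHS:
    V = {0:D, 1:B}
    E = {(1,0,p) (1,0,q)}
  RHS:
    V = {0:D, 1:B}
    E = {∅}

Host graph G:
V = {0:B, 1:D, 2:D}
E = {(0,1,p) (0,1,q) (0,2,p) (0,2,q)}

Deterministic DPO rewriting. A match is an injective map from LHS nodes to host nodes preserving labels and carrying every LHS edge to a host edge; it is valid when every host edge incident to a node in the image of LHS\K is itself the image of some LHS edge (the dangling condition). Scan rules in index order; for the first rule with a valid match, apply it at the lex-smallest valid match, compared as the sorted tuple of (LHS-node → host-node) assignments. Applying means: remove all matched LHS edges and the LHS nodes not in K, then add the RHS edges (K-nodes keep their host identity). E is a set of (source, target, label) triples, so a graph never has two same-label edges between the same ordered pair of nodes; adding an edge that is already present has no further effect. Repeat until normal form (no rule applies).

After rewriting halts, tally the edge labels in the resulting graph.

initial: |V|=3 |E|=4  E = 0-p->1 0-q->1 0-p->2 0-q->2
step 1: apply R3 at {0↦1, 1↦0}  → |V|=3 |E|=2  E = 0-p->2 0-q->2
step 2: apply R3 at {0↦2, 1↦0}  → |V|=3 |E|=0  E = ∅
final graph: no rule applies after step 2
NF edges: []

Answer: (no edges)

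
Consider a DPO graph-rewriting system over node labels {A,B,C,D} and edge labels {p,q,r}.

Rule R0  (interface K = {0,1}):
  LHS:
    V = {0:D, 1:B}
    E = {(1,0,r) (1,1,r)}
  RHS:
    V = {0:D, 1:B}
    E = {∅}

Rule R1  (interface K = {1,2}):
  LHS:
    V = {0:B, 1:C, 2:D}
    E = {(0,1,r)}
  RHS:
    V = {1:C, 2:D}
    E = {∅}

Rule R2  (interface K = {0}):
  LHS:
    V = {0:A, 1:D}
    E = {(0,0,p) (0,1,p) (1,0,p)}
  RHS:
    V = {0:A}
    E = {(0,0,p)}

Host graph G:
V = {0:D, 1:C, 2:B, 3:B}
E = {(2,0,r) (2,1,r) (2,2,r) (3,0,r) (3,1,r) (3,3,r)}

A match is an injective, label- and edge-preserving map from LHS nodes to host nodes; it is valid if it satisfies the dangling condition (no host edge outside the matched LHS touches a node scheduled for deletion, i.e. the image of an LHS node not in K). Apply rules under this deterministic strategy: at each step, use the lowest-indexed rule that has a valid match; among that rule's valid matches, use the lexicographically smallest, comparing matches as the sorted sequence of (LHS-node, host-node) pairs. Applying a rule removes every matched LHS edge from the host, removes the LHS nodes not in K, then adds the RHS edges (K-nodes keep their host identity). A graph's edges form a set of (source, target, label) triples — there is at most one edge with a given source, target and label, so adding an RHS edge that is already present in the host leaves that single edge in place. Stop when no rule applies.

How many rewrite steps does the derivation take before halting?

Answer: 4

Derivation:
initial: |V|=4 |E|=6  E = 2-r->0 2-r->1 2-r->2 3-r->0 3-r->1 3-r->3
step 1: apply R0 at {0↦0, 1↦2}  → |V|=4 |E|=4  E = 2-r->1 3-r->0 3-r->1 3-r->3
step 2: apply R0 at {0↦0, 1↦3}  → |V|=4 |E|=2  E = 2-r->1 3-r->1
step 3: apply R1 at {0↦2, 1↦1, 2↦0}  → |V|=3 |E|=1  E = 3-r->1
step 4: apply R1 at {0↦3, 1↦1, 2↦0}  → |V|=2 |E|=0  E = ∅
normal form: no rule applies after step 4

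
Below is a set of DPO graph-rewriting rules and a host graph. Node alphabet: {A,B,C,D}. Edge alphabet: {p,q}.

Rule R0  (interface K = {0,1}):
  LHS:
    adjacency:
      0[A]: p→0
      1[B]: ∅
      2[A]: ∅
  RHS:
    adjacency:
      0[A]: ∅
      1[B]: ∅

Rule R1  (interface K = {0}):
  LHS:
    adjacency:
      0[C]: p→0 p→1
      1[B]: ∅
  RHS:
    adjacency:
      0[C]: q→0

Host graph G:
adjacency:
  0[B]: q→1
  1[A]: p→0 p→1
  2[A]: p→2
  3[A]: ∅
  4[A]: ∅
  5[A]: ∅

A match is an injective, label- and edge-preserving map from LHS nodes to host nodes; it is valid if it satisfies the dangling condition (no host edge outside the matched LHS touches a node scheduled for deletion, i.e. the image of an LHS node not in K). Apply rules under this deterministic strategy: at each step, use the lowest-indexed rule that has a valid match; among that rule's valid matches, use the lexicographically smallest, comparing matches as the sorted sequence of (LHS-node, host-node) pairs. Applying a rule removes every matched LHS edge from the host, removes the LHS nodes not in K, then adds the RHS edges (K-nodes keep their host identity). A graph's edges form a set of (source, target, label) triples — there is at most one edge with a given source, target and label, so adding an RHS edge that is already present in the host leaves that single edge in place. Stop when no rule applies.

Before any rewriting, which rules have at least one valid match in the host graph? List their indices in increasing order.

Answer: [R0]

Rewrite trace:
R0: 6 valid matches — {0↦1, 1↦0, 2↦3}, {0↦1, 1↦0, 2↦4}, {0↦1, 1↦0, 2↦5} (+3 more)
R1: no valid match — LHS pattern not found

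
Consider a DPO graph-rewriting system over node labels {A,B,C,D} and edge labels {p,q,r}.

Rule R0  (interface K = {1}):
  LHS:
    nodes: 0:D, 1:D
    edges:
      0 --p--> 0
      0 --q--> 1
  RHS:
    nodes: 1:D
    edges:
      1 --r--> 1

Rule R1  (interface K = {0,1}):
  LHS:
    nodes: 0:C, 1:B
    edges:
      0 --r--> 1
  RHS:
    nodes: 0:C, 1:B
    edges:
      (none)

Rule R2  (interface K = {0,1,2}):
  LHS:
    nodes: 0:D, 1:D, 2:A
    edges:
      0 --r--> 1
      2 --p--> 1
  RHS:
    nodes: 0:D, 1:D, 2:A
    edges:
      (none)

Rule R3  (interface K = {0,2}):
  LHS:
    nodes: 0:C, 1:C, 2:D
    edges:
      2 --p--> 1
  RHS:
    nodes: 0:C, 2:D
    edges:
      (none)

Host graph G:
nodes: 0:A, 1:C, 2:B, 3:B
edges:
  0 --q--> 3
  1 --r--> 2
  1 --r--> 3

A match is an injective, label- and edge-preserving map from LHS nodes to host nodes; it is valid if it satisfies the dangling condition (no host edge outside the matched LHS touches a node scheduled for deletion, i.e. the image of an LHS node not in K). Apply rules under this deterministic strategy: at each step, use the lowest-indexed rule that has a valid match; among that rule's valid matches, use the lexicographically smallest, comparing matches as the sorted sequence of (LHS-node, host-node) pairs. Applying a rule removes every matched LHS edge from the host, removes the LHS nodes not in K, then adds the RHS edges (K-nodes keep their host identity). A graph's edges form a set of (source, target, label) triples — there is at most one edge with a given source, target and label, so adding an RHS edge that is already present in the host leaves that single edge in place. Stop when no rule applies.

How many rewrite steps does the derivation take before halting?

Answer: 2

Steps:
initial: |V|=4 |E|=3  E = 0-q->3 1-r->2 1-r->3
step 1: apply R1 at {0↦1, 1↦2}  → |V|=4 |E|=2  E = 0-q->3 1-r->3
step 2: apply R1 at {0↦1, 1↦3}  → |V|=4 |E|=1  E = 0-q->3
final graph: no rule applies after step 2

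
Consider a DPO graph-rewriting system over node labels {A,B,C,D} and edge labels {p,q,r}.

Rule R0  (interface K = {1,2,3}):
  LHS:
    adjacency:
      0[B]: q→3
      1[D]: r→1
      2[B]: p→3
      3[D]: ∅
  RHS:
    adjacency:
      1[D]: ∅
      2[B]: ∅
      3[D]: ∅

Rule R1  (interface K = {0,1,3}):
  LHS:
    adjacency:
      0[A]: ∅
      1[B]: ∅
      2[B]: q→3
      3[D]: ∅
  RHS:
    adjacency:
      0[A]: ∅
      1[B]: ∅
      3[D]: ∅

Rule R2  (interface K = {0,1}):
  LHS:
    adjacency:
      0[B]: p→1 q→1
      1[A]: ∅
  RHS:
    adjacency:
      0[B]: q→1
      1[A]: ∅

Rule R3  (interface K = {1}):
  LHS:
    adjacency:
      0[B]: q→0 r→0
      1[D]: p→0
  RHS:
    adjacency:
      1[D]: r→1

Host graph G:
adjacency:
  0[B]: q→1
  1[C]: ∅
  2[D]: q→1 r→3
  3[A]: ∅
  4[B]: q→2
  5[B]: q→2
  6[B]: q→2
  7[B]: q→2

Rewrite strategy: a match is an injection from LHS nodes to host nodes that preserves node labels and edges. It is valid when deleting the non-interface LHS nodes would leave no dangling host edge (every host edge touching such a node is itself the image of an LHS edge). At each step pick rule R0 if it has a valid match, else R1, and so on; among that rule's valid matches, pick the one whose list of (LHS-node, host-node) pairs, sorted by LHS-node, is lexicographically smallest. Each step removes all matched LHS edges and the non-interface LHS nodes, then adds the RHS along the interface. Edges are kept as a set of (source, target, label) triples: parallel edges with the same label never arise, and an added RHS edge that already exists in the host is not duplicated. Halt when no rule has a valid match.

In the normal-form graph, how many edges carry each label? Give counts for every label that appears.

[0] host  ⇒  8 nodes, 7 edges  {0-q->1 2-q->1 2-r->3 4-q->2 5-q->2 6-q->2 7-q->2}
[1] R1 @ {0↦3, 1↦0, 2↦4, 3↦2}  ⇒  7 nodes, 6 edges  {0-q->1 2-q->1 2-r->3 5-q->2 6-q->2 7-q->2}
[2] R1 @ {0↦3, 1↦0, 2↦5, 3↦2}  ⇒  6 nodes, 5 edges  {0-q->1 2-q->1 2-r->3 6-q->2 7-q->2}
[3] R1 @ {0↦3, 1↦0, 2↦6, 3↦2}  ⇒  5 nodes, 4 edges  {0-q->1 2-q->1 2-r->3 7-q->2}
[4] R1 @ {0↦3, 1↦0, 2↦7, 3↦2}  ⇒  4 nodes, 3 edges  {0-q->1 2-q->1 2-r->3}
halt: no rule applies after step 4
NF edges: [(0, 1, 'q'), (2, 1, 'q'), (2, 3, 'r')]

Answer: q:2 r:1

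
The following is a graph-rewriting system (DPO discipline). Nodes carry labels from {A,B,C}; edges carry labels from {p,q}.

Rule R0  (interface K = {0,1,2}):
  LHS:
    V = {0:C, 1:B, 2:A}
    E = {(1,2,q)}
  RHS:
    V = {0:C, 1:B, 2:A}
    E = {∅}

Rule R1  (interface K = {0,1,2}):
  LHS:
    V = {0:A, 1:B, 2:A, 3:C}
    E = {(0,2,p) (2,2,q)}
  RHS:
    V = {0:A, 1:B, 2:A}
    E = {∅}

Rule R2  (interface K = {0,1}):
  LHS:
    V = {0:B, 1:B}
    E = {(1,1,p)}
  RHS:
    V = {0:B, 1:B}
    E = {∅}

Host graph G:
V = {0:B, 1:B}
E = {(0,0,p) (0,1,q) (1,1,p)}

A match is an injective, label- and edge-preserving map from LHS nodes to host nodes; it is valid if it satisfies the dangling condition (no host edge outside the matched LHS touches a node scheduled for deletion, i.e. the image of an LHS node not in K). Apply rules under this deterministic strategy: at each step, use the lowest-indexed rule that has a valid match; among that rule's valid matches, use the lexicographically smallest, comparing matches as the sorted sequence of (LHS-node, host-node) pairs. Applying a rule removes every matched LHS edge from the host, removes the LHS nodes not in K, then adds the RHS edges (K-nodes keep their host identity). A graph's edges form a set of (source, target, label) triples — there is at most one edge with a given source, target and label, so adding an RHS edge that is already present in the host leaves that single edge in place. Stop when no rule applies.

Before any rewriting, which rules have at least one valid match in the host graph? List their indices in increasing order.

R0: no valid match — LHS pattern not found
R1: no valid match — LHS pattern not found
R2: 2 valid matches — {0↦0, 1↦1}, {0↦1, 1↦0}

Answer: [R2]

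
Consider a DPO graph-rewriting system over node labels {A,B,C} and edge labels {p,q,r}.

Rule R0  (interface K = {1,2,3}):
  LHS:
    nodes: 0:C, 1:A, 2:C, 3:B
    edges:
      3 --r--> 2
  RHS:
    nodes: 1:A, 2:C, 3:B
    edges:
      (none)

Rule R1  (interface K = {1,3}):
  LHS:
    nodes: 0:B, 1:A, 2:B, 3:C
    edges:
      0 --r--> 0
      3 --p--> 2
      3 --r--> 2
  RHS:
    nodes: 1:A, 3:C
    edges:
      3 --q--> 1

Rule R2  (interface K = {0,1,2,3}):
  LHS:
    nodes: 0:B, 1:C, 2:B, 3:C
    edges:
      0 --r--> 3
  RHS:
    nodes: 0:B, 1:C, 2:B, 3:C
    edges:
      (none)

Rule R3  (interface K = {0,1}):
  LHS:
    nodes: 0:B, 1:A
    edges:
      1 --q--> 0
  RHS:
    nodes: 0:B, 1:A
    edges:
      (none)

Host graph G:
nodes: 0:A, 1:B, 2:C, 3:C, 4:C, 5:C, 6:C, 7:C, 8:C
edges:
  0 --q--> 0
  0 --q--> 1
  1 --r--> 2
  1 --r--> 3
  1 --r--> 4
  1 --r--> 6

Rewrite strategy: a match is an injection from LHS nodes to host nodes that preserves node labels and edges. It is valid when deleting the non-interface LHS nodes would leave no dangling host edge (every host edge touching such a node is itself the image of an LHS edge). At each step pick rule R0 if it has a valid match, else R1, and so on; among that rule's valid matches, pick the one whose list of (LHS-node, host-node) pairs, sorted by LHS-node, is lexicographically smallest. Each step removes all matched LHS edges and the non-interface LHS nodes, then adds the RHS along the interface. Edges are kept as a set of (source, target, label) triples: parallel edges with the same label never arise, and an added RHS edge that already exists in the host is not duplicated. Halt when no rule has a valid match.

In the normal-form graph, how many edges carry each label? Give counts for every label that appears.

Answer: q:1

Rewrite trace:
start.  V:9 E:6  edges: 0-q->0 0-q->1 1-r->2 1-r->3 1-r->4 1-r->6
1. fire R0 via {0↦5, 1↦0, 2↦2, 3↦1}  →  V:8 E:5  edges: 0-q->0 0-q->1 1-r->3 1-r->4 1-r->6
2. fire R0 via {0↦2, 1↦0, 2↦3, 3↦1}  →  V:7 E:4  edges: 0-q->0 0-q->1 1-r->4 1-r->6
3. fire R0 via {0↦3, 1↦0, 2↦4, 3↦1}  →  V:6 E:3  edges: 0-q->0 0-q->1 1-r->6
4. fire R0 via {0↦4, 1↦0, 2↦6, 3↦1}  →  V:5 E:2  edges: 0-q->0 0-q->1
5. fire R3 via {0↦1, 1↦0}  →  V:5 E:1  edges: 0-q->0
halt: no rule applies after step 5
NF edges: [(0, 0, 'q')]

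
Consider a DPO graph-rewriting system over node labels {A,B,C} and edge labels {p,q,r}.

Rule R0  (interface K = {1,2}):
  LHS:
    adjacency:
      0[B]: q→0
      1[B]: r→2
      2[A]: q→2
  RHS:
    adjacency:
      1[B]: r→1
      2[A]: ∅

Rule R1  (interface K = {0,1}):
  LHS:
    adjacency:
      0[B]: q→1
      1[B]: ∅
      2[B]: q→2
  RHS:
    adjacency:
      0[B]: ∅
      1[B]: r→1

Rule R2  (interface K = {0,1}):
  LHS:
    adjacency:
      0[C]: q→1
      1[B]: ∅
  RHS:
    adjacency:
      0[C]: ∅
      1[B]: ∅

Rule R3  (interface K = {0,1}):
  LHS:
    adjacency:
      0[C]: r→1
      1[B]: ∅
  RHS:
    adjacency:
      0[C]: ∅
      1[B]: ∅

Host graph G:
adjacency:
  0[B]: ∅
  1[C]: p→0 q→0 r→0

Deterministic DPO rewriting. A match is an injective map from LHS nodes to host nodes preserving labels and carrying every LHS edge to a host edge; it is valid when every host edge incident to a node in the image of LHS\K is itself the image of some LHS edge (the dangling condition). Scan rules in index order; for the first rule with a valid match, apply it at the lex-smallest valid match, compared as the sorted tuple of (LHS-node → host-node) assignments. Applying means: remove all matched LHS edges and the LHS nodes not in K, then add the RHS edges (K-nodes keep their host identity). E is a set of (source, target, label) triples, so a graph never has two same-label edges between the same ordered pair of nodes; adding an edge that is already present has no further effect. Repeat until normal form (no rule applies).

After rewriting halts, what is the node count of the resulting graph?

start.  V:2 E:3  edges: 1-p->0 1-q->0 1-r->0
1. fire R2 via {0↦1, 1↦0}  →  V:2 E:2  edges: 1-p->0 1-r->0
2. fire R3 via {0↦1, 1↦0}  →  V:2 E:1  edges: 1-p->0
normal form: no rule applies after step 2
NF nodes: {0:B, 1:C}

Answer: 2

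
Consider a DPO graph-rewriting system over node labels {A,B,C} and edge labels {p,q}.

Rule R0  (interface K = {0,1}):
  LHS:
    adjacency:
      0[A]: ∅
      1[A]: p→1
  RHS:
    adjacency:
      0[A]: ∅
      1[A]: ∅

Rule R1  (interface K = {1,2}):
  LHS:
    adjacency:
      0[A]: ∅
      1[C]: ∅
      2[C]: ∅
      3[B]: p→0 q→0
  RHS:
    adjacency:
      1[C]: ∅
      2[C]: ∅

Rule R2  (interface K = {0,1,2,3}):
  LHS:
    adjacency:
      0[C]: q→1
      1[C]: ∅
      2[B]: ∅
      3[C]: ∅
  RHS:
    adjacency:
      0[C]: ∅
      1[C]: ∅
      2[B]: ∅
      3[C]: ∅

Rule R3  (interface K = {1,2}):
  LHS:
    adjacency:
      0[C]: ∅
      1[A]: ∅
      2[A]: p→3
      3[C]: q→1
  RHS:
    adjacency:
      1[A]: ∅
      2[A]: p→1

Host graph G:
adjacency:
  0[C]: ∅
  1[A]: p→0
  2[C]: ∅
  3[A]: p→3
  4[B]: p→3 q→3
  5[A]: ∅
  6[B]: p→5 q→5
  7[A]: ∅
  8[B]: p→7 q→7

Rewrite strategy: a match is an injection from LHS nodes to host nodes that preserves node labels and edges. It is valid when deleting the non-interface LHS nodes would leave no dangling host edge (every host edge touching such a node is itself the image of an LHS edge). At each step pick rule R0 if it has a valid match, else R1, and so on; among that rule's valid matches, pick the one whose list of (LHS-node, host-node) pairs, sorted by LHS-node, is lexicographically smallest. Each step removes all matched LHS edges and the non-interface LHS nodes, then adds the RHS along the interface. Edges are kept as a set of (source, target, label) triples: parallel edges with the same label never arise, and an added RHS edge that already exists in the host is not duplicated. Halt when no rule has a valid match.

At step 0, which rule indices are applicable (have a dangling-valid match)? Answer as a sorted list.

R0: 3 valid matches — {0↦1, 1↦3}, {0↦5, 1↦3}, {0↦7, 1↦3}
R1: 4 valid matches — {0↦5, 1↦0, 2↦2, 3↦6}, {0↦5, 1↦2, 2↦0, 3↦6}, {0↦7, 1↦0, 2↦2, 3↦8} (+1 more)
R2: no valid match — LHS pattern not found
R3: no valid match — LHS pattern not found

Answer: [R0,R1]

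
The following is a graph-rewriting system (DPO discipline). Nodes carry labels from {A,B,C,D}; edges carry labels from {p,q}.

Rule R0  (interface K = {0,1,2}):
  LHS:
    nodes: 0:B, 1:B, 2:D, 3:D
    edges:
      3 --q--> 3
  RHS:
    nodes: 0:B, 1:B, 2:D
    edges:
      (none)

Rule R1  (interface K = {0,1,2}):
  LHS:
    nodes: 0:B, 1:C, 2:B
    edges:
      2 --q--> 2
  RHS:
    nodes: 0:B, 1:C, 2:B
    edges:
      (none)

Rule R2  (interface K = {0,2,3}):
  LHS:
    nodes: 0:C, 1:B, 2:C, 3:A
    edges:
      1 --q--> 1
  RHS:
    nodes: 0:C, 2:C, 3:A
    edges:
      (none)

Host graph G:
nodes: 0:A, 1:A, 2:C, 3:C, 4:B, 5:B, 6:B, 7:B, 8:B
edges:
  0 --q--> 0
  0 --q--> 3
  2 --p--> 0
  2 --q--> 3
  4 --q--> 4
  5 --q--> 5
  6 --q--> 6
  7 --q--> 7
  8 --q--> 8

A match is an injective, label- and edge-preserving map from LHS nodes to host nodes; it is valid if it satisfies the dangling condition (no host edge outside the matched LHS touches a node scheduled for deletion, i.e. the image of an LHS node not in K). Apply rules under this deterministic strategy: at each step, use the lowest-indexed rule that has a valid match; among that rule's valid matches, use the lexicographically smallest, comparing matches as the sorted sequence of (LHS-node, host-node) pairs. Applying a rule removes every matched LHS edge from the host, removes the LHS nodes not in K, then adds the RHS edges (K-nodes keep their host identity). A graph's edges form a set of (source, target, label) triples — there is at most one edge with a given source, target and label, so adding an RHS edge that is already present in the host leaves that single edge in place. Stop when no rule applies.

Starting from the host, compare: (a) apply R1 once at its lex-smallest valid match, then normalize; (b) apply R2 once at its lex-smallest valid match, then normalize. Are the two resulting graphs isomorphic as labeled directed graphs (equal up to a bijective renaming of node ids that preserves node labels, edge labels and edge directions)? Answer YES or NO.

Answer: NO

Rewrite trace:
branch R1-first: apply at {0↦4, 1↦2, 2↦5} → |E|=8, then 4 more step(s) → NF |V|=9 |E|=4 V={0:A, 1:A, 2:C, 3:C, 4:B, 5:B, 6:B, 7:B, 8:B} E=0-q->0 0-q->3 2-p->0 2-q->3
branch R2-first: apply at {0↦2, 1↦4, 2↦3, 3↦0} → |E|=8, then 4 more step(s) → NF |V|=8 |E|=4 V={0:A, 1:A, 2:C, 3:C, 5:B, 6:B, 7:B, 8:B} E=0-q->0 0-q->3 2-p->0 2-q->3
graphs not isomorphic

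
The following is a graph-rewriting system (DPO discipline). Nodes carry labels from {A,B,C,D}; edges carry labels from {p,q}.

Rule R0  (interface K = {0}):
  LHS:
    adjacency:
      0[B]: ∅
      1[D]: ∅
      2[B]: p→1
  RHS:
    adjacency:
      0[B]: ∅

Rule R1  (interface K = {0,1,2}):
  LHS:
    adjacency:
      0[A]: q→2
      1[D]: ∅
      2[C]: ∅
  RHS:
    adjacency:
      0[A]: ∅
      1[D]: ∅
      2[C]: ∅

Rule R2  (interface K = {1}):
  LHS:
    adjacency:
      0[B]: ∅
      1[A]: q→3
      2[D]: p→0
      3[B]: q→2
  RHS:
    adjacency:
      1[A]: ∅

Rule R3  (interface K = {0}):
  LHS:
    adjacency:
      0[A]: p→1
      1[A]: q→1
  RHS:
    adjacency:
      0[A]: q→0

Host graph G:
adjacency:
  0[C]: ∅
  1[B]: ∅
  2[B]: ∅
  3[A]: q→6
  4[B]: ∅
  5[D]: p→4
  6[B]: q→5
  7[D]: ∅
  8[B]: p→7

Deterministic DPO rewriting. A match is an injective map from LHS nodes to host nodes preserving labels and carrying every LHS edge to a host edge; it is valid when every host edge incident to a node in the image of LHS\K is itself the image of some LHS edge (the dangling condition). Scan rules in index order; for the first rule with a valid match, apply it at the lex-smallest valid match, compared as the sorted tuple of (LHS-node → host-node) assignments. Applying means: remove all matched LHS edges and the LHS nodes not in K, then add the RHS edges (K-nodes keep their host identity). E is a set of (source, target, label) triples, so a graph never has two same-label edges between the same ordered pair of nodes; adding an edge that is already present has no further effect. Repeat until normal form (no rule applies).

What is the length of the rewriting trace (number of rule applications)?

Answer: 2

Rewrite trace:
[0] host  ⇒  9 nodes, 4 edges  {3-q->6 5-p->4 6-q->5 8-p->7}
[1] R0 @ {0↦1, 1↦7, 2↦8}  ⇒  7 nodes, 3 edges  {3-q->6 5-p->4 6-q->5}
[2] R2 @ {0↦4, 1↦3, 2↦5, 3↦6}  ⇒  4 nodes, 0 edges  {∅}
halt: no rule applies after step 2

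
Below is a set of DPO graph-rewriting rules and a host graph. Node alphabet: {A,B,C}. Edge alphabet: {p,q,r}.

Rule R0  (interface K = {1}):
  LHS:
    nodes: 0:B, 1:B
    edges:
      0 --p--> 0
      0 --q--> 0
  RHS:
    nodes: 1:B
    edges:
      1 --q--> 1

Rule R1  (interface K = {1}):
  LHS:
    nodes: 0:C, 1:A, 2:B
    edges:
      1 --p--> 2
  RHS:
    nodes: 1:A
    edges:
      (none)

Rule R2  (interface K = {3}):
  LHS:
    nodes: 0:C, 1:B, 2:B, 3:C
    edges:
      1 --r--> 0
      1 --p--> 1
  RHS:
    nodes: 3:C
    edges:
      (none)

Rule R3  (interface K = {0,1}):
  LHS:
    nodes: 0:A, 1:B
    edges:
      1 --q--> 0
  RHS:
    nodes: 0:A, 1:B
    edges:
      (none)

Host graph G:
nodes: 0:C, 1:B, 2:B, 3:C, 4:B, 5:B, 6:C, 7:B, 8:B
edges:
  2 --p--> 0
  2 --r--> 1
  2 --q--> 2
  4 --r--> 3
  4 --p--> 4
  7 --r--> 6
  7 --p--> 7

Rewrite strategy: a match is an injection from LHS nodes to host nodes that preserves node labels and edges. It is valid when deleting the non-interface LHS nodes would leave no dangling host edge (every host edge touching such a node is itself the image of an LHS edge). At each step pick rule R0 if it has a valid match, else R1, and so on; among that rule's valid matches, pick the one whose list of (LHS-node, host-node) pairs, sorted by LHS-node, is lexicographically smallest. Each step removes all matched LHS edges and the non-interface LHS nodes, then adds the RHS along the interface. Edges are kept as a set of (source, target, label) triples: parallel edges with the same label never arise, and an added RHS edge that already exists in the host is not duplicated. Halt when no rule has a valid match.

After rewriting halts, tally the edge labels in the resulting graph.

Answer: p:1 q:1 r:1

Steps:
start.  V:9 E:7  edges: 2-p->0 2-r->1 2-q->2 4-r->3 4-p->4 7-r->6 7-p->7
1. fire R2 via {0↦3, 1↦4, 2↦5, 3↦0}  →  V:6 E:5  edges: 2-p->0 2-r->1 2-q->2 7-r->6 7-p->7
2. fire R2 via {0↦6, 1↦7, 2↦8, 3↦0}  →  V:3 E:3  edges: 2-p->0 2-r->1 2-q->2
final graph: no rule applies after step 2
NF edges: [(2, 0, 'p'), (2, 1, 'r'), (2, 2, 'q')]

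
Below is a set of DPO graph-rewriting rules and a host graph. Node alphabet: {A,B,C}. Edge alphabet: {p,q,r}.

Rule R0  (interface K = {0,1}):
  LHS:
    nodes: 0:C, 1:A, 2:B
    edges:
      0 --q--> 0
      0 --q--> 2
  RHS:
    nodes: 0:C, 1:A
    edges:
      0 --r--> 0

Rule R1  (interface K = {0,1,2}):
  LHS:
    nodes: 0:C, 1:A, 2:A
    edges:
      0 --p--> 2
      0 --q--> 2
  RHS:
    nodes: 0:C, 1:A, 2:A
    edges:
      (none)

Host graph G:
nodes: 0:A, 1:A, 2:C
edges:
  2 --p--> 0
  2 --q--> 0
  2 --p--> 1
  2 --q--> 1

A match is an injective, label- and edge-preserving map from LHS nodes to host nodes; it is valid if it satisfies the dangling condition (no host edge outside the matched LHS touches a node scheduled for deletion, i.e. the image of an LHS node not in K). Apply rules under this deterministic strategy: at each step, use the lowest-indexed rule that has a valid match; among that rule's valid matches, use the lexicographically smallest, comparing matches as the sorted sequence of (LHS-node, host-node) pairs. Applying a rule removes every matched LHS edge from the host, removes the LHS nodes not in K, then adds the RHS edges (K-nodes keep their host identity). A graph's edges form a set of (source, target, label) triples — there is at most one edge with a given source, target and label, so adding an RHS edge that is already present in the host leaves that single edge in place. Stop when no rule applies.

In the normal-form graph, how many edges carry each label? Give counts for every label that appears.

initial: |V|=3 |E|=4  E = 2-p->0 2-q->0 2-p->1 2-q->1
step 1: apply R1 at {0↦2, 1↦0, 2↦1}  → |V|=3 |E|=2  E = 2-p->0 2-q->0
step 2: apply R1 at {0↦2, 1↦1, 2↦0}  → |V|=3 |E|=0  E = ∅
normal form: no rule applies after step 2
NF edges: []

Answer: (no edges)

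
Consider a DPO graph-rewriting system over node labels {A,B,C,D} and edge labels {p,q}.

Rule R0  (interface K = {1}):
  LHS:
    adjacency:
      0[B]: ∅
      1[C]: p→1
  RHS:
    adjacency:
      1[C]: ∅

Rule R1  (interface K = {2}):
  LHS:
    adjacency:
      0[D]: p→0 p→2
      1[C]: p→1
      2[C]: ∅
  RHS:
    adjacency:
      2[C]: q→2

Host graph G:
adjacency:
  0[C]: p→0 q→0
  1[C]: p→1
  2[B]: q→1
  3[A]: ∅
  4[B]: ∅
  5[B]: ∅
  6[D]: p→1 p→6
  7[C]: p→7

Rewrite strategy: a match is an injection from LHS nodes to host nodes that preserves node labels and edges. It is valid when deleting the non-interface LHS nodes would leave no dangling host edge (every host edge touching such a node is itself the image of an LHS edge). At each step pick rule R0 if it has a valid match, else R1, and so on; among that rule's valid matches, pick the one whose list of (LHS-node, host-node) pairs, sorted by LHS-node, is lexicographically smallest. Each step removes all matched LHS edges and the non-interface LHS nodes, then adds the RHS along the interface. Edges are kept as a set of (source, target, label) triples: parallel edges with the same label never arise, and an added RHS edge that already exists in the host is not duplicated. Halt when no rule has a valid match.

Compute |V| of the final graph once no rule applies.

initial: |V|=8 |E|=7  E = 0-p->0 0-q->0 1-p->1 2-q->1 6-p->1 6-p->6 7-p->7
step 1: apply R0 at {0↦4, 1↦0}  → |V|=7 |E|=6  E = 0-q->0 1-p->1 2-q->1 6-p->1 6-p->6 7-p->7
step 2: apply R0 at {0↦5, 1↦1}  → |V|=6 |E|=5  E = 0-q->0 2-q->1 6-p->1 6-p->6 7-p->7
step 3: apply R1 at {0↦6, 1↦7, 2↦1}  → |V|=4 |E|=3  E = 0-q->0 1-q->1 2-q->1
normal form: no rule applies after step 3
NF nodes: {0:C, 1:C, 2:B, 3:A}

Answer: 4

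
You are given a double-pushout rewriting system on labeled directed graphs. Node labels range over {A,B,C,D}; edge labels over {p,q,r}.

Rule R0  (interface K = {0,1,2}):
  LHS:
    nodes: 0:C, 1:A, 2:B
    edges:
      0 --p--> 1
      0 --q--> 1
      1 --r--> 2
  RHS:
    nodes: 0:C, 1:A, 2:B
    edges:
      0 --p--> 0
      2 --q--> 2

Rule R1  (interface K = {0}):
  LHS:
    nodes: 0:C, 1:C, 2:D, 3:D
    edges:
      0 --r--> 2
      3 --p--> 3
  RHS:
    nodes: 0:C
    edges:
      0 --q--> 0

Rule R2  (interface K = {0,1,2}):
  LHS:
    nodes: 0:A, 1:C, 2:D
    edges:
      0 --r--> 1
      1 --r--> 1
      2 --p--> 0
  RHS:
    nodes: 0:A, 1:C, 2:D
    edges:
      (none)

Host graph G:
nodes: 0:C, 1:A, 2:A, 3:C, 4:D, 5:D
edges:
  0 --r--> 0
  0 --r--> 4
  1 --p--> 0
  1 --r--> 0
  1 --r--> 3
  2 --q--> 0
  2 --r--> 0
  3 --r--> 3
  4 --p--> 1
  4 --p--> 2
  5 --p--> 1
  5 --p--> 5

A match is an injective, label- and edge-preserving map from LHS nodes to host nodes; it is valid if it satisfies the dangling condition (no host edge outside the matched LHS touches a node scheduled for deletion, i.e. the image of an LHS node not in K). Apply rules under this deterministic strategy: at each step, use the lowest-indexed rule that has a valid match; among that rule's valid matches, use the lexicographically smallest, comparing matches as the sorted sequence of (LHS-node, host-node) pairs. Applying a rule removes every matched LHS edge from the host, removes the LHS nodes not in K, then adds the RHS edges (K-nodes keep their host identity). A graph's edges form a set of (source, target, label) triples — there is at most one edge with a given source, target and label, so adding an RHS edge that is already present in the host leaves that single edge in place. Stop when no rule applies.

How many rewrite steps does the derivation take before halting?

Answer: 2

Rewrite trace:
[0] host  ⇒  6 nodes, 12 edges  {0-r->0 0-r->4 1-p->0 1-r->0 1-r->3 2-q->0 2-r->0 3-r->3 4-p->1 4-p->2 5-p->1 5-p->5}
[1] R2 @ {0↦1, 1↦0, 2↦4}  ⇒  6 nodes, 9 edges  {0-r->4 1-p->0 1-r->3 2-q->0 2-r->0 3-r->3 4-p->2 5-p->1 5-p->5}
[2] R2 @ {0↦1, 1↦3, 2↦5}  ⇒  6 nodes, 6 edges  {0-r->4 1-p->0 2-q->0 2-r->0 4-p->2 5-p->5}
final graph: no rule applies after step 2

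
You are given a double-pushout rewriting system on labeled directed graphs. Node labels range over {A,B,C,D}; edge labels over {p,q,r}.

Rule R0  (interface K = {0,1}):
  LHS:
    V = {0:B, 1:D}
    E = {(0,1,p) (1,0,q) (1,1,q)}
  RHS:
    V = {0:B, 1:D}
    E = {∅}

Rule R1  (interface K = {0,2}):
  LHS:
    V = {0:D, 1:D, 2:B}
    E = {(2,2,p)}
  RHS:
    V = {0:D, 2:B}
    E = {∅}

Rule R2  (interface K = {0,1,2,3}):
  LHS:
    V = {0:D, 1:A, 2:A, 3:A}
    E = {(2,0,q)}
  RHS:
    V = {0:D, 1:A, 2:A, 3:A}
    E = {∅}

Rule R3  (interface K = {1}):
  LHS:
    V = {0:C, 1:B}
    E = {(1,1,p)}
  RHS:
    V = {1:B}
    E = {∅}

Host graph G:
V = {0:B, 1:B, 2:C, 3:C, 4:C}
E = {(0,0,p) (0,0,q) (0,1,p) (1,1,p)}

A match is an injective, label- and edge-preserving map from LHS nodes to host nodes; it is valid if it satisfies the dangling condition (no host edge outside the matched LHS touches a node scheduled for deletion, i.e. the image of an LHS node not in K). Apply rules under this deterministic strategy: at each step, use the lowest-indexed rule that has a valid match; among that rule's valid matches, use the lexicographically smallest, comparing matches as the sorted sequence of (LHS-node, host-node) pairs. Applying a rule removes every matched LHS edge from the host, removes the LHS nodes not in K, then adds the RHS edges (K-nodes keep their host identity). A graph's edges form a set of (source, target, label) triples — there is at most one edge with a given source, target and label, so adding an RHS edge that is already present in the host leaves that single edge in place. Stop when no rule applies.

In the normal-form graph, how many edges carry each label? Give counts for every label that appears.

Answer: p:1 q:1

Rewrite trace:
start.  V:5 E:4  edges: 0-p->0 0-q->0 0-p->1 1-p->1
1. fire R3 via {0↦2, 1↦0}  →  V:4 E:3  edges: 0-q->0 0-p->1 1-p->1
2. fire R3 via {0↦3, 1↦1}  →  V:3 E:2  edges: 0-q->0 0-p->1
normal form: no rule applies after step 2
NF edges: [(0, 0, 'q'), (0, 1, 'p')]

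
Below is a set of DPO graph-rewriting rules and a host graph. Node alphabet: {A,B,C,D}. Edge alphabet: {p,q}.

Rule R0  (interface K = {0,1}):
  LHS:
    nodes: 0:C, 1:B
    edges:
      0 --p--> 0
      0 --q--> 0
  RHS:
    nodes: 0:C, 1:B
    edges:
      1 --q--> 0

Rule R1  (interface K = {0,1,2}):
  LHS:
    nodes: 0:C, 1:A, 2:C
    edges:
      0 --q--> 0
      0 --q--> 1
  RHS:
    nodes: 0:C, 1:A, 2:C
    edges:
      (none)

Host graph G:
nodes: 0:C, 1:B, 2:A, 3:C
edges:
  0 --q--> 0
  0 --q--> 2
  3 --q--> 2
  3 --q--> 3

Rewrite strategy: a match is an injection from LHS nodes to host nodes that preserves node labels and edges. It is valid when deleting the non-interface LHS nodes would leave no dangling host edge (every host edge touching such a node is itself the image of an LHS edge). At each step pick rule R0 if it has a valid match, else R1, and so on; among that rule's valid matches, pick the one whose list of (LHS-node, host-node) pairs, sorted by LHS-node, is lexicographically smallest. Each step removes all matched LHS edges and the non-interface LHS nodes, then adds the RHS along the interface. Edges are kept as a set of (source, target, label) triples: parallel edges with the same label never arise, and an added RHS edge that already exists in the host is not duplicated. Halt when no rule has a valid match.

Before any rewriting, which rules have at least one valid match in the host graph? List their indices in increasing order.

Answer: [R1]

Steps:
R0: no valid match — LHS pattern not found
R1: 2 valid matches — {0↦0, 1↦2, 2↦3}, {0↦3, 1↦2, 2↦0}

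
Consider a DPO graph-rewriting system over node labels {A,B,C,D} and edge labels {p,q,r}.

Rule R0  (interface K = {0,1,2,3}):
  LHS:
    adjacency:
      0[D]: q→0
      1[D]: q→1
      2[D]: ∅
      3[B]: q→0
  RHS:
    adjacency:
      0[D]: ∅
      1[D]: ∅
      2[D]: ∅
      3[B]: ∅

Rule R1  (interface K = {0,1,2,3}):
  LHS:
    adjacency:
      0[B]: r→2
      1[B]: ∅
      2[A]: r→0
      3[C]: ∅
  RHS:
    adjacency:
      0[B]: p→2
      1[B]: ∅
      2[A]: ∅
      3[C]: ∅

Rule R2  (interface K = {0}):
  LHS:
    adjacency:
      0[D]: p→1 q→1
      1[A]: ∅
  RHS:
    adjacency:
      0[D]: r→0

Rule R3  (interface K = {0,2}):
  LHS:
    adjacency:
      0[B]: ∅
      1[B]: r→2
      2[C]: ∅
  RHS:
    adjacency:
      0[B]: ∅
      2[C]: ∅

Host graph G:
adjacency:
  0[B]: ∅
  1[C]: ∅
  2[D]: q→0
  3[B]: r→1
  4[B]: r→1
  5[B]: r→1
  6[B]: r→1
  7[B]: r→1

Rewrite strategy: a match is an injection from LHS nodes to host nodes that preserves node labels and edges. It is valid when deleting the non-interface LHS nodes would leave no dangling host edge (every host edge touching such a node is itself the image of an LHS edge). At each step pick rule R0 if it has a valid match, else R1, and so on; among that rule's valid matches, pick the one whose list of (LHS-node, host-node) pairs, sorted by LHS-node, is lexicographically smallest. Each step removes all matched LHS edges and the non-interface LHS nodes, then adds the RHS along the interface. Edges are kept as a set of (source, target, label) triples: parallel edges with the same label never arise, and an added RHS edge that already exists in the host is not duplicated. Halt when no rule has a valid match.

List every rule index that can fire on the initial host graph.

Answer: [R3]

Steps:
R0: no valid match — LHS pattern not found
R1: no valid match — LHS pattern not found
R2: no valid match — LHS pattern not found
R3: 25 valid matches — {0↦0, 1↦3, 2↦1}, {0↦0, 1↦4, 2↦1}, {0↦0, 1↦5, 2↦1} (+22 more)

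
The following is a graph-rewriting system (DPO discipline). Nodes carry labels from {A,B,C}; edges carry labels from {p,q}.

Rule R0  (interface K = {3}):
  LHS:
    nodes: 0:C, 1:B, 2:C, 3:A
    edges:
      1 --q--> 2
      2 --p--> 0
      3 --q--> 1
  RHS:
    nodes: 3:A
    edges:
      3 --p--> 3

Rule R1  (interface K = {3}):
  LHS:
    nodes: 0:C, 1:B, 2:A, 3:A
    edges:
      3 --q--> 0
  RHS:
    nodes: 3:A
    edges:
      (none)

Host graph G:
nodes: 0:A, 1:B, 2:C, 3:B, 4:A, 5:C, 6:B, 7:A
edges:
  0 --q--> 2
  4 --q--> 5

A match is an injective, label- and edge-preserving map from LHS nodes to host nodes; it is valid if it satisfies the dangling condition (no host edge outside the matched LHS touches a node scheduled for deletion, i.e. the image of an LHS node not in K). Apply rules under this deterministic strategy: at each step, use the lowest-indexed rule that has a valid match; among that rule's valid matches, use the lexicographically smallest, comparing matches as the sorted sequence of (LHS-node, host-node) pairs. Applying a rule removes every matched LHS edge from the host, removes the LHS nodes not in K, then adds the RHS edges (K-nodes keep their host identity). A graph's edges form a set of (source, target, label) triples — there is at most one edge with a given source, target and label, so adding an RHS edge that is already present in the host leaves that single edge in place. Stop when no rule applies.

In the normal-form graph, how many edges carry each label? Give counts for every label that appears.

Answer: (no edges)

Derivation:
[0] host  ⇒  8 nodes, 2 edges  {0-q->2 4-q->5}
[1] R1 @ {0↦2, 1↦1, 2↦7, 3↦0}  ⇒  5 nodes, 1 edges  {4-q->5}
[2] R1 @ {0↦5, 1↦3, 2↦0, 3↦4}  ⇒  2 nodes, 0 edges  {∅}
final graph: no rule applies after step 2
NF edges: []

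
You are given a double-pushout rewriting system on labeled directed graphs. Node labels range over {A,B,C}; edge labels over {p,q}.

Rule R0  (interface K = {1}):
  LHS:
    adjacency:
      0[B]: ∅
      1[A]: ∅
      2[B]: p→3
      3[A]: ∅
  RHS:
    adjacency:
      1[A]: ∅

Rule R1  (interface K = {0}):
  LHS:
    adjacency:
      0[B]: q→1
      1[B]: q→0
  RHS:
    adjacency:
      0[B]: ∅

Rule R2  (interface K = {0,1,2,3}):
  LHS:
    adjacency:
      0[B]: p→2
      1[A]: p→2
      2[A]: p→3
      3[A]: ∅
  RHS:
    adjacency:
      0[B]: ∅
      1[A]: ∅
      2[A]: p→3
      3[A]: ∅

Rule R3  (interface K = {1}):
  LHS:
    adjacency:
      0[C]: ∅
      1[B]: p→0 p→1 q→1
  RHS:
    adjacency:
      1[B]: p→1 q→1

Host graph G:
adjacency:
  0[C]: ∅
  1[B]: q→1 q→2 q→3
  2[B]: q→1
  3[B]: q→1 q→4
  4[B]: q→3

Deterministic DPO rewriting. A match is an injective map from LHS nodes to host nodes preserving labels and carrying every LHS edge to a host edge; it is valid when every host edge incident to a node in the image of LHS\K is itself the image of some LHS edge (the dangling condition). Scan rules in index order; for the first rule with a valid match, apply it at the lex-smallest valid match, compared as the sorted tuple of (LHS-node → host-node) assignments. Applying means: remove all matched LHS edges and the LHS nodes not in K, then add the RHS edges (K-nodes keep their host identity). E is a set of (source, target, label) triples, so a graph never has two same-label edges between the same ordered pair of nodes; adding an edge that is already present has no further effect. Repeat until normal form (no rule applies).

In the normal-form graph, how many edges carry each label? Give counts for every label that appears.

Answer: q:1

Rewrite trace:
start.  V:5 E:7  edges: 1-q->1 1-q->2 1-q->3 2-q->1 3-q->1 3-q->4 4-q->3
1. fire R1 via {0↦1, 1↦2}  →  V:4 E:5  edges: 1-q->1 1-q->3 3-q->1 3-q->4 4-q->3
2. fire R1 via {0↦3, 1↦4}  →  V:3 E:3  edges: 1-q->1 1-q->3 3-q->1
3. fire R1 via {0↦1, 1↦3}  →  V:2 E:1  edges: 1-q->1
normal form: no rule applies after step 3
NF edges: [(1, 1, 'q')]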